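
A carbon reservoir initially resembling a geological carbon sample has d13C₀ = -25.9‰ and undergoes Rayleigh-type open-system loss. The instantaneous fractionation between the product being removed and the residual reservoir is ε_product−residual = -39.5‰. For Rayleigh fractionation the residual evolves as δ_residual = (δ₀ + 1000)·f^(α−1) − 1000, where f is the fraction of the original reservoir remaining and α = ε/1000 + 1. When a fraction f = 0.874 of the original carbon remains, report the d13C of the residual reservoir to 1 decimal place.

Rayleigh residual: δ_res = (δ₀ + 1000)·f^(α−1) − 1000
α = ε/1000 + 1 = 0.96050, so α − 1 = -0.03950
f^(α−1) = 0.874^(-0.03950) = 1.005334
δ_res = (-25.9 + 1000) × 1.005334 − 1000 = 979.296 − 1000 = -20.70‰

-20.7‰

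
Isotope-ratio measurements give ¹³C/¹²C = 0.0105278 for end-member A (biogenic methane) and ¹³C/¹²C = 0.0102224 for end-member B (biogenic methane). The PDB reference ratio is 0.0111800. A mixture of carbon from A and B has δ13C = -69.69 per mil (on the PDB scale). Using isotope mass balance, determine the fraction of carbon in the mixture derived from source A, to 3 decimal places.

δ_A = (0.0105278/0.0111800 − 1)×1000 = (0.941664 − 1)×1000 = -58.336 per mil
δ_B = (0.0102224/0.0111800 − 1)×1000 = (0.914347 − 1)×1000 = -85.653 per mil
f_A = (δ_mix − δ_B)/(δ_A − δ_B) = (-69.69 − (-85.653))/(-58.336 − (-85.653))
f_A = 15.963 / 27.317 = 0.5844

0.584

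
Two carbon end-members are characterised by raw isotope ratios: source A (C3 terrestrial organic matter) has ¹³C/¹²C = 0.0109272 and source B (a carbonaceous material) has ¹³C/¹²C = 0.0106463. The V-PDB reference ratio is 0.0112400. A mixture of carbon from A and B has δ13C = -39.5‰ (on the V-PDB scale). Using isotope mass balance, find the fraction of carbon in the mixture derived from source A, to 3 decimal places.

δ_A = (0.0109272/0.0112400 − 1)×1000 = (0.972171 − 1)×1000 = -27.829‰
δ_B = (0.0106463/0.0112400 − 1)×1000 = (0.947180 − 1)×1000 = -52.820‰
f_A = (δ_mix − δ_B)/(δ_A − δ_B) = (-39.5 − (-52.820))/(-27.829 − (-52.820))
f_A = 13.320 / 24.991 = 0.5330

0.533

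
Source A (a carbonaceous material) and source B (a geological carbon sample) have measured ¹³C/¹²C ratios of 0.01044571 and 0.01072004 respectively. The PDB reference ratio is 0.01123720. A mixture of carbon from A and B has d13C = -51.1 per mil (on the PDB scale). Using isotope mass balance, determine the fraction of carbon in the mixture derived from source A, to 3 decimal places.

δ_A = (0.01044571/0.01123720 − 1)×1000 = (0.929565 − 1)×1000 = -70.435 per mil
δ_B = (0.01072004/0.01123720 − 1)×1000 = (0.953978 − 1)×1000 = -46.022 per mil
f_A = (δ_mix − δ_B)/(δ_A − δ_B) = (-51.1 − (-46.022))/(-70.435 − (-46.022))
f_A = -5.078 / -24.413 = 0.2080

0.208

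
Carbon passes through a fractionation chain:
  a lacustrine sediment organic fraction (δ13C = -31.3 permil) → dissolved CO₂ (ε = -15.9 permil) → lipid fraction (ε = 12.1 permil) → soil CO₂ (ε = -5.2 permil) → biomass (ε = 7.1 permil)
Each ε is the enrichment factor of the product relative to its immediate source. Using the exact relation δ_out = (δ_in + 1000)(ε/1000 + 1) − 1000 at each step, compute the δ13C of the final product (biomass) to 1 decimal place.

step 1: δ = (-31.30 + 1000)·(-15.9/1000 + 1) − 1000 = -46.70 permil
step 2: δ = (-46.70 + 1000)·(12.1/1000 + 1) − 1000 = -35.17 permil
step 3: δ = (-35.17 + 1000)·(-5.2/1000 + 1) − 1000 = -40.18 permil
step 4: δ = (-40.18 + 1000)·(7.1/1000 + 1) − 1000 = -33.37 permil

-33.4 permil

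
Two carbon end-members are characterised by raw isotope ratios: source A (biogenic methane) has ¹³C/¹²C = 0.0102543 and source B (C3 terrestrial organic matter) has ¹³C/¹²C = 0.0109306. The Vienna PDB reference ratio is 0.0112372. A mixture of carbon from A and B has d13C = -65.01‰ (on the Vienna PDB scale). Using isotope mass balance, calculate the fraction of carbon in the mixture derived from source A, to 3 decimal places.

δ_A = (0.0102543/0.0112372 − 1)×1000 = (0.912532 − 1)×1000 = -87.468‰
δ_B = (0.0109306/0.0112372 − 1)×1000 = (0.972716 − 1)×1000 = -27.284‰
f_A = (δ_mix − δ_B)/(δ_A − δ_B) = (-65.01 − (-27.284))/(-87.468 − (-27.284))
f_A = -37.726 / -60.184 = 0.6268

0.627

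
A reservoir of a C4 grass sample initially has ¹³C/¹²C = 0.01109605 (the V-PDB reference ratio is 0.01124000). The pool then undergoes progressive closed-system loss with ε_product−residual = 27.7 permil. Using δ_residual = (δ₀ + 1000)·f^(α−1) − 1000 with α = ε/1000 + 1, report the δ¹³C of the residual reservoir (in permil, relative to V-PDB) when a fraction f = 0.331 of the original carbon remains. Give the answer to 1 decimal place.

-42.6 permil

δ₀ = (0.01109605/0.01124000 − 1)×1000 = (0.987193 − 1)×1000 = -12.807 permil
α − 1 = ε/1000 = 0.0277
f^(α−1) = 0.331^(0.0277) = 0.969838
δ_res = (-12.807 + 1000) × 0.969838 − 1000 = 957.417 − 1000 = -42.58 permil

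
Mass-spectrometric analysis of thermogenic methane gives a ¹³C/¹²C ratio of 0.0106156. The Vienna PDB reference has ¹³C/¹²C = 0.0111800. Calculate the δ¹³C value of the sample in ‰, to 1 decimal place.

-50.5‰

δ¹³C = (R_sample / R_standard − 1) × 1000
R_sample / R_standard = 0.0106156 / 0.0111800 = 0.949517
δ¹³C = (0.949517 − 1) × 1000 = -50.48‰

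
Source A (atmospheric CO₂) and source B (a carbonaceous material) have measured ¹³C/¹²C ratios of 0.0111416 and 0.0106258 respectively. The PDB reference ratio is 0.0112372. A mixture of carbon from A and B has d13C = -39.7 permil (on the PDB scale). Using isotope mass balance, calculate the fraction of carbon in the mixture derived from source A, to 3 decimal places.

δ_A = (0.0111416/0.0112372 − 1)×1000 = (0.991493 − 1)×1000 = -8.507 permil
δ_B = (0.0106258/0.0112372 − 1)×1000 = (0.945591 − 1)×1000 = -54.409 permil
f_A = (δ_mix − δ_B)/(δ_A − δ_B) = (-39.7 − (-54.409))/(-8.507 − (-54.409))
f_A = 14.709 / 45.901 = 0.3204

0.320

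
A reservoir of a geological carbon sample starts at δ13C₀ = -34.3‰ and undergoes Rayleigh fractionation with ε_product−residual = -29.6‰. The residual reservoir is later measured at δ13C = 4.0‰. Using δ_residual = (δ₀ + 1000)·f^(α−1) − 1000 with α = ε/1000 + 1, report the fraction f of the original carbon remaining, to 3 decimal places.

0.269

α − 1 = ε/1000 = -0.0296
(δ_res + 1000)/(δ₀ + 1000) = (4.0 + 1000)/(-34.3 + 1000) = 1004.0/965.7 = 1.039660
f = 1.039660^(1/-0.0296) = exp(ln(1.039660)/-0.0296) = exp(0.03889/-0.0296)
f = exp(-1.3140) = 0.2687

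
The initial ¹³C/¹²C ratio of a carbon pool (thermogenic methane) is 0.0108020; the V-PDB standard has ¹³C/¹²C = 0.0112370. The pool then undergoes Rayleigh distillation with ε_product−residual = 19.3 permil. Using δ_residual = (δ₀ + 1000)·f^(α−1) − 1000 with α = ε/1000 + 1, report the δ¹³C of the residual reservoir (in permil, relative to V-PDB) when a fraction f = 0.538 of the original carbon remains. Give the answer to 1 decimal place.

-50.1 permil

δ₀ = (0.0108020/0.0112370 − 1)×1000 = (0.961289 − 1)×1000 = -38.711 permil
α − 1 = ε/1000 = 0.0193
f^(α−1) = 0.538^(0.0193) = 0.988107
δ_res = (-38.711 + 1000) × 0.988107 − 1000 = 949.856 − 1000 = -50.14 permil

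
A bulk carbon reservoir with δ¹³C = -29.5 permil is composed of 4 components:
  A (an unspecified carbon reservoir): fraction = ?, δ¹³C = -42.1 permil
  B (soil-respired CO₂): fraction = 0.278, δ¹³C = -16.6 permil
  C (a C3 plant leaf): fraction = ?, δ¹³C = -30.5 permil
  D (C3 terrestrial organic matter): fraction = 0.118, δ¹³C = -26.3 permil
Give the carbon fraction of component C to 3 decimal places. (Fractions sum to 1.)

Let f_C and f_A be the unknown fractions; fractions sum to 1 so f_C + f_A = 0.604.
Mass balance: Σ fᵢ·δᵢ = δ_bulk ⇒ f_C·(-30.5) + f_A·(-42.1) = -29.5 − (-7.718) = -21.782
Substitute f_A = 0.604 − f_C:
f_C·(-30.5 − -42.1) = -21.782 − 0.604×(-42.1) = 3.647
f_C = 3.647 / 11.6 = 0.3144

0.314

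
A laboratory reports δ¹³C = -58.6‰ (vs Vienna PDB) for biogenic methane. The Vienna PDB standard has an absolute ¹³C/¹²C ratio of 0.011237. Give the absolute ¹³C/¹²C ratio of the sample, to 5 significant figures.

0.010579

R_sample = R_standard × (δ¹³C/1000 + 1)
R_sample = 0.011237 × (-58.6/1000 + 1) = 0.011237 × 0.941400
R_sample = 0.0105785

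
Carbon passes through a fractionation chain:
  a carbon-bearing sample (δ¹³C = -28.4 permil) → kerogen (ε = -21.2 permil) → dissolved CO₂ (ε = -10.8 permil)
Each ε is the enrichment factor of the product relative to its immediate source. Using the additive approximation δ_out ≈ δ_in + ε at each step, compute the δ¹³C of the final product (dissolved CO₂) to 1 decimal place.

-60.4 permil

step 1: δ ≈ -28.4 + (-21.2) = -49.6 permil
step 2: δ ≈ -49.6 + (-10.8) = -60.4 permil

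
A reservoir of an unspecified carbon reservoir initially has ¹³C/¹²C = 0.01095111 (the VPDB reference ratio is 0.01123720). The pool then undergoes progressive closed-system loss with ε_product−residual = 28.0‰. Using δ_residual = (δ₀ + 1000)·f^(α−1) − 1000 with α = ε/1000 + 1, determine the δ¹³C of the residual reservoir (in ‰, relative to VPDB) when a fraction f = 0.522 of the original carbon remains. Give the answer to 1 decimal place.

δ₀ = (0.01095111/0.01123720 − 1)×1000 = (0.974541 − 1)×1000 = -25.459‰
α − 1 = ε/1000 = 0.0280
f^(α−1) = 0.522^(0.0280) = 0.981962
δ_res = (-25.459 + 1000) × 0.981962 − 1000 = 956.962 − 1000 = -43.04‰

-43.0‰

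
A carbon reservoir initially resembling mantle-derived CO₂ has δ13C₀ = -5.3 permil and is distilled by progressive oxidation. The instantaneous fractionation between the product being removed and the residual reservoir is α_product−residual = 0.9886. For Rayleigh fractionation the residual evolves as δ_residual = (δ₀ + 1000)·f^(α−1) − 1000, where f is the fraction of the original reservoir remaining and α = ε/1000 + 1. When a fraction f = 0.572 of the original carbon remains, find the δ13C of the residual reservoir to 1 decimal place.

1.1 permil

Rayleigh residual: δ_res = (δ₀ + 1000)·f^(α−1) − 1000
α − 1 = -0.01140
f^(α−1) = 0.572^(-0.01140) = 1.006389
δ_res = (-5.3 + 1000) × 1.006389 − 1000 = 1001.055 − 1000 = 1.05 permil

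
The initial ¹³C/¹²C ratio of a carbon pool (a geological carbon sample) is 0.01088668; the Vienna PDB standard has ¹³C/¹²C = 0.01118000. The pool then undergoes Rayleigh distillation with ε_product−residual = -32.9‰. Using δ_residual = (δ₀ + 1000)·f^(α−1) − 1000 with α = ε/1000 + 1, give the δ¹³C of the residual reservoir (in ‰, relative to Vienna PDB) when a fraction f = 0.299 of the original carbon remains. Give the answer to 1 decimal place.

δ₀ = (0.01088668/0.01118000 − 1)×1000 = (0.973764 − 1)×1000 = -26.236‰
α − 1 = ε/1000 = -0.0329
f^(α−1) = 0.299^(-0.0329) = 1.040520
δ_res = (-26.236 + 1000) × 1.040520 − 1000 = 1013.221 − 1000 = 13.22‰

13.2‰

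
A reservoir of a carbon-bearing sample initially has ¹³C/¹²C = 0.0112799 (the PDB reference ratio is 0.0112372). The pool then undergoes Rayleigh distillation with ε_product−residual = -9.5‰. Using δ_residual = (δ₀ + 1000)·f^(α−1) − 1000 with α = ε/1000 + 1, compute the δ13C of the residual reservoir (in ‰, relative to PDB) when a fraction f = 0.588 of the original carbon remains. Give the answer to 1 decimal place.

δ₀ = (0.0112799/0.0112372 − 1)×1000 = (1.003800 − 1)×1000 = 3.800‰
α − 1 = ε/1000 = -0.0095
f^(α−1) = 0.588^(-0.0095) = 1.005058
δ_res = (3.800 + 1000) × 1.005058 − 1000 = 1008.877 − 1000 = 8.88‰

8.9‰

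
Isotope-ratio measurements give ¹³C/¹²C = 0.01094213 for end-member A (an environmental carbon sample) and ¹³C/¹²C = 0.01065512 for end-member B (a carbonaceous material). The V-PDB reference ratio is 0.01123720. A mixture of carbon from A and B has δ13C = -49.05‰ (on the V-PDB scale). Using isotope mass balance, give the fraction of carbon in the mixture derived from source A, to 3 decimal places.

δ_A = (0.01094213/0.01123720 − 1)×1000 = (0.973742 − 1)×1000 = -26.258‰
δ_B = (0.01065512/0.01123720 − 1)×1000 = (0.948201 − 1)×1000 = -51.799‰
f_A = (δ_mix − δ_B)/(δ_A − δ_B) = (-49.05 − (-51.799))/(-26.258 − (-51.799))
f_A = 2.749 / 25.541 = 0.1076

0.108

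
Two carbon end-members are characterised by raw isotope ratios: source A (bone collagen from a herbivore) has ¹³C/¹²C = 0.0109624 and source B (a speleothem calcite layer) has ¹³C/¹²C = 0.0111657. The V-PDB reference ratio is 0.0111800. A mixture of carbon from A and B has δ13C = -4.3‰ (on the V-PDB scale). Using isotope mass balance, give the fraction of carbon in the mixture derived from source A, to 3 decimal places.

0.166

δ_A = (0.0109624/0.0111800 − 1)×1000 = (0.980537 − 1)×1000 = -19.463‰
δ_B = (0.0111657/0.0111800 − 1)×1000 = (0.998721 − 1)×1000 = -1.279‰
f_A = (δ_mix − δ_B)/(δ_A − δ_B) = (-4.3 − (-1.279))/(-19.463 − (-1.279))
f_A = -3.021 / -18.184 = 0.1661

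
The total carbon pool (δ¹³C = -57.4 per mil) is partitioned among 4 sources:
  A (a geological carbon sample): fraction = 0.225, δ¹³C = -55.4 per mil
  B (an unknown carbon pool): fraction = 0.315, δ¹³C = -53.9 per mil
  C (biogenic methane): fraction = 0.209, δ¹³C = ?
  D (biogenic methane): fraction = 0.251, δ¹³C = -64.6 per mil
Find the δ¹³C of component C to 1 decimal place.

-56.2 per mil

Isotope mass balance: δ_bulk = Σ fᵢ·δᵢ.
-57.4 = 0.225×(-55.4) + 0.315×(-53.9) + 0.209×δ_C + 0.251×(-64.6)
0.209·δ_C = -57.4 − (-45.658) = -11.742
δ_C = -11.742 / 0.209 = -56.18 per mil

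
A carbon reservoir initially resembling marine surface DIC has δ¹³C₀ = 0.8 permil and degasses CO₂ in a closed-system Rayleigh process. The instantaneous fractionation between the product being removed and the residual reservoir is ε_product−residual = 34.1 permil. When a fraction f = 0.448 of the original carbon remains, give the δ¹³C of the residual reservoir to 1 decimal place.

-26.2 permil

Rayleigh residual: δ_res = (δ₀ + 1000)·f^(α−1) − 1000
α = ε/1000 + 1 = 1.03410, so α − 1 = 0.03410
f^(α−1) = 0.448^(0.03410) = 0.972990
δ_res = (0.8 + 1000) × 0.972990 − 1000 = 973.769 − 1000 = -26.23 permil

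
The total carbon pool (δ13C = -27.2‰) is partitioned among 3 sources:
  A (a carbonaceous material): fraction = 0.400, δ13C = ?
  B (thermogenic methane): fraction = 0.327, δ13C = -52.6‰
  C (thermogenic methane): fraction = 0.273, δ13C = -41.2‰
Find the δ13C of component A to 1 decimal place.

3.1‰

Isotope mass balance: δ_bulk = Σ fᵢ·δᵢ.
-27.2 = 0.400×δ_A + 0.327×(-52.6) + 0.273×(-41.2)
0.400·δ_A = -27.2 − (-28.448) = 1.248
δ_A = 1.248 / 0.400 = 3.12‰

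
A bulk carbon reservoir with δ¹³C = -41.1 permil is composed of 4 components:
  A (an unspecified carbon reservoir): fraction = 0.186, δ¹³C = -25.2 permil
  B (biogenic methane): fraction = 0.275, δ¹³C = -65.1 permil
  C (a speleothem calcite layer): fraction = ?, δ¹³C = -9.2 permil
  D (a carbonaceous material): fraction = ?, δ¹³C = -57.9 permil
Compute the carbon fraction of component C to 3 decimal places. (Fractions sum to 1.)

Let f_C and f_D be the unknown fractions; fractions sum to 1 so f_C + f_D = 0.539.
Mass balance: Σ fᵢ·δᵢ = δ_bulk ⇒ f_C·(-9.2) + f_D·(-57.9) = -41.1 − (-22.590) = -18.510
Substitute f_D = 0.539 − f_C:
f_C·(-9.2 − -57.9) = -18.510 − 0.539×(-57.9) = 12.698
f_C = 12.698 / 48.7 = 0.2607

0.261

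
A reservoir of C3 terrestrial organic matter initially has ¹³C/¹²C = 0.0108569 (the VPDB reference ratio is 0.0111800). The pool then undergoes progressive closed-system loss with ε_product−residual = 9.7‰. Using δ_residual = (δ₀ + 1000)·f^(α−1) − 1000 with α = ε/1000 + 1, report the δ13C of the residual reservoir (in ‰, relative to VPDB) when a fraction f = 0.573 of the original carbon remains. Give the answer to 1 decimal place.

δ₀ = (0.0108569/0.0111800 − 1)×1000 = (0.971100 − 1)×1000 = -28.900‰
α − 1 = ε/1000 = 0.0097
f^(α−1) = 0.573^(0.0097) = 0.994613
δ_res = (-28.900 + 1000) × 0.994613 − 1000 = 965.869 − 1000 = -34.13‰

-34.1‰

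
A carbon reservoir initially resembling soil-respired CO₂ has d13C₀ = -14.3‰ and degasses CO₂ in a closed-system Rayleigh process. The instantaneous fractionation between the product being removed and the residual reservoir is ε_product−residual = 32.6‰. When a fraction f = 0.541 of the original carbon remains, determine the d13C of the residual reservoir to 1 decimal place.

Rayleigh residual: δ_res = (δ₀ + 1000)·f^(α−1) − 1000
α = ε/1000 + 1 = 1.03260, so α − 1 = 0.03260
f^(α−1) = 0.541^(0.03260) = 0.980172
δ_res = (-14.3 + 1000) × 0.980172 − 1000 = 966.155 − 1000 = -33.84‰

-33.8‰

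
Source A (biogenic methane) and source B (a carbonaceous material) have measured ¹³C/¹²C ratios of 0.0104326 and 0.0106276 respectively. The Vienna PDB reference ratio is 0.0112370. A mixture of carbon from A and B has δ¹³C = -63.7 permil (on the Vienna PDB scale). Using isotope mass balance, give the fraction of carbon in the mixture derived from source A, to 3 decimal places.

0.546

δ_A = (0.0104326/0.0112370 − 1)×1000 = (0.928415 − 1)×1000 = -71.585 permil
δ_B = (0.0106276/0.0112370 − 1)×1000 = (0.945768 − 1)×1000 = -54.232 permil
f_A = (δ_mix − δ_B)/(δ_A − δ_B) = (-63.7 − (-54.232))/(-71.585 − (-54.232))
f_A = -9.468 / -17.353 = 0.5456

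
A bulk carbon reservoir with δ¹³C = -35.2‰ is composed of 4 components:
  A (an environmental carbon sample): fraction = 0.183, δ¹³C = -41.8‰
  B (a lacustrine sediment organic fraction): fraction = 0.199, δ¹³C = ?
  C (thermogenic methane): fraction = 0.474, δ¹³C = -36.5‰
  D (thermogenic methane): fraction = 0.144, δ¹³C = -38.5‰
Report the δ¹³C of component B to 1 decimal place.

-23.6‰

Isotope mass balance: δ_bulk = Σ fᵢ·δᵢ.
-35.2 = 0.183×(-41.8) + 0.199×δ_B + 0.474×(-36.5) + 0.144×(-38.5)
0.199·δ_B = -35.2 − (-30.494) = -4.706
δ_B = -4.706 / 0.199 = -23.65‰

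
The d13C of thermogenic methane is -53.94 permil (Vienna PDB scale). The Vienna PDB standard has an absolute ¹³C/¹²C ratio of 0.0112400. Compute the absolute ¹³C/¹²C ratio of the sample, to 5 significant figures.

0.010634

R_sample = R_standard × (d13C/1000 + 1)
R_sample = 0.0112400 × (-53.94/1000 + 1) = 0.0112400 × 0.946060
R_sample = 0.0106337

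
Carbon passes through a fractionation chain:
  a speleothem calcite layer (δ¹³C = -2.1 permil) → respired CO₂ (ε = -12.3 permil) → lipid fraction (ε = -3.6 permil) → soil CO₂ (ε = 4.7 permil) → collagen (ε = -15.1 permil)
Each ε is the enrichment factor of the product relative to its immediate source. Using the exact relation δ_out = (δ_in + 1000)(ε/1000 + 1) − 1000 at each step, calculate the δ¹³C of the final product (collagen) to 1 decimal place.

step 1: δ = (-2.10 + 1000)·(-12.3/1000 + 1) − 1000 = -14.37 permil
step 2: δ = (-14.37 + 1000)·(-3.6/1000 + 1) − 1000 = -17.92 permil
step 3: δ = (-17.92 + 1000)·(4.7/1000 + 1) − 1000 = -13.31 permil
step 4: δ = (-13.31 + 1000)·(-15.1/1000 + 1) − 1000 = -28.21 permil

-28.2 permil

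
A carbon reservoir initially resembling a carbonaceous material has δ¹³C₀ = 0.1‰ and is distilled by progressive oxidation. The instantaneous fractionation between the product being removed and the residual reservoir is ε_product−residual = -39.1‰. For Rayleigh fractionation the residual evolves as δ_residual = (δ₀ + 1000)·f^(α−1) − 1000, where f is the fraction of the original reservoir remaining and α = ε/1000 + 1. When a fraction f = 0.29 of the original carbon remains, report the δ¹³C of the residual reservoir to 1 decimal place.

Rayleigh residual: δ_res = (δ₀ + 1000)·f^(α−1) − 1000
α = ε/1000 + 1 = 0.96090, so α − 1 = -0.03910
f^(α−1) = 0.29^(-0.03910) = 1.049591
δ_res = (0.1 + 1000) × 1.049591 − 1000 = 1049.696 − 1000 = 49.70‰

49.7‰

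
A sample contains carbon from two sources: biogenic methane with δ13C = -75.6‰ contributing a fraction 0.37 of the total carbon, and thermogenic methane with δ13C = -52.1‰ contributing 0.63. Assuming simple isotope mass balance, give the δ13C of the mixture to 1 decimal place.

δ_mix = f_A·δ_A + f_B·δ_B
δ_mix = 0.37 × (-75.6) + 0.63 × (-52.1)
δ_mix = -27.97 + -32.82 = -60.80‰

-60.8‰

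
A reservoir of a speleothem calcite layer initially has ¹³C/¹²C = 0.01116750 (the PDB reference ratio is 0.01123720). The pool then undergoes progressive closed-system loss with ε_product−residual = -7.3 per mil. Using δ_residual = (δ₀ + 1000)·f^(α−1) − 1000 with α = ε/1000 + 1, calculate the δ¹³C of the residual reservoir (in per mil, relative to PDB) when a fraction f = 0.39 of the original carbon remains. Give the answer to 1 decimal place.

δ₀ = (0.01116750/0.01123720 − 1)×1000 = (0.993797 − 1)×1000 = -6.203 per mil
α − 1 = ε/1000 = -0.0073
f^(α−1) = 0.39^(-0.0073) = 1.006897
δ_res = (-6.203 + 1000) × 1.006897 − 1000 = 1000.652 − 1000 = 0.65 per mil

0.7 per mil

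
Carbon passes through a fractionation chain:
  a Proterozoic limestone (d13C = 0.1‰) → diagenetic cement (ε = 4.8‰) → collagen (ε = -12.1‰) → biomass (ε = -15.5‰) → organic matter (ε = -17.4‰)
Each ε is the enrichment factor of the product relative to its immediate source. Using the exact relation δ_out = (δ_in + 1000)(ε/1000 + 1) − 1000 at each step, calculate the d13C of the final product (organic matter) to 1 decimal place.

step 1: δ = (0.10 + 1000)·(4.8/1000 + 1) − 1000 = 4.90‰
step 2: δ = (4.90 + 1000)·(-12.1/1000 + 1) − 1000 = -7.26‰
step 3: δ = (-7.26 + 1000)·(-15.5/1000 + 1) − 1000 = -22.65‰
step 4: δ = (-22.65 + 1000)·(-17.4/1000 + 1) − 1000 = -39.65‰

-39.7‰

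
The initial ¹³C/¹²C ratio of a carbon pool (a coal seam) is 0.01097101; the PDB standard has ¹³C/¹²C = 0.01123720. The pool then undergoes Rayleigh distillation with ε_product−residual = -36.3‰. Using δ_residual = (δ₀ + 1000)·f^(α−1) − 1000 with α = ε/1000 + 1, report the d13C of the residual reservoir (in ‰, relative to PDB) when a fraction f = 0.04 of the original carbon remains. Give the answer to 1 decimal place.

97.3‰

δ₀ = (0.01097101/0.01123720 − 1)×1000 = (0.976312 − 1)×1000 = -23.688‰
α − 1 = ε/1000 = -0.0363
f^(α−1) = 0.04^(-0.0363) = 1.123945
δ_res = (-23.688 + 1000) × 1.123945 − 1000 = 1097.321 − 1000 = 97.32‰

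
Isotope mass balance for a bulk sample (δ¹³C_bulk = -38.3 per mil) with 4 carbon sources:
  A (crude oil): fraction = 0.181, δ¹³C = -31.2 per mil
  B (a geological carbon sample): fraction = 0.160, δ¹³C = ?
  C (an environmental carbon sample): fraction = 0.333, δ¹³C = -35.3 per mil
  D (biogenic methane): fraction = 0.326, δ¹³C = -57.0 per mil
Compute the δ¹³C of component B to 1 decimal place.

Isotope mass balance: δ_bulk = Σ fᵢ·δᵢ.
-38.3 = 0.181×(-31.2) + 0.160×δ_B + 0.333×(-35.3) + 0.326×(-57.0)
0.160·δ_B = -38.3 − (-35.984) = -2.316
δ_B = -2.316 / 0.160 = -14.47 per mil

-14.5 per mil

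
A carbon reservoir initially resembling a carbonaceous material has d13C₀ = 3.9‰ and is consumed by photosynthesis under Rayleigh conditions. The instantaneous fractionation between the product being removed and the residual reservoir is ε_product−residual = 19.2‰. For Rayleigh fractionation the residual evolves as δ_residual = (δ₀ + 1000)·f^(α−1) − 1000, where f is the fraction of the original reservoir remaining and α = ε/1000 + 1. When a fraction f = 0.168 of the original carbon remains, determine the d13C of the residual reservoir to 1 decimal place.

-29.9‰

Rayleigh residual: δ_res = (δ₀ + 1000)·f^(α−1) − 1000
α = ε/1000 + 1 = 1.01920, so α − 1 = 0.01920
f^(α−1) = 0.168^(0.01920) = 0.966331
δ_res = (3.9 + 1000) × 0.966331 − 1000 = 970.100 − 1000 = -29.90‰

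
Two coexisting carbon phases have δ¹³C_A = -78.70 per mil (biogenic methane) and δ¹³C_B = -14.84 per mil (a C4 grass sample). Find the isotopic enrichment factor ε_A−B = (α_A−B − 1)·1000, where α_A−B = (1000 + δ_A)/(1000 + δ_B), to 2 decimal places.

α_A−B = (1000 + -78.70) / (1000 + -14.84) = 921.30 / 985.16 = 0.935178
ε_A−B = (0.935178 − 1) × 1000 = -64.822 per mil
(The approximation ε ≈ δ_A − δ_B would give -63.86 per mil.)

-64.82 per mil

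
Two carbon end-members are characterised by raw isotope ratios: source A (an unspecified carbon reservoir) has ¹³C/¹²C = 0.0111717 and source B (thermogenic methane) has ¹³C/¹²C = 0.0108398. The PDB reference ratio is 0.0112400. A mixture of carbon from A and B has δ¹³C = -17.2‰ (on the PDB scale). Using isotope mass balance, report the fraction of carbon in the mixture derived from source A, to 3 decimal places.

0.623

δ_A = (0.0111717/0.0112400 − 1)×1000 = (0.993923 − 1)×1000 = -6.077‰
δ_B = (0.0108398/0.0112400 − 1)×1000 = (0.964395 − 1)×1000 = -35.605‰
f_A = (δ_mix − δ_B)/(δ_A − δ_B) = (-17.2 − (-35.605))/(-6.077 − (-35.605))
f_A = 18.405 / 29.528 = 0.6233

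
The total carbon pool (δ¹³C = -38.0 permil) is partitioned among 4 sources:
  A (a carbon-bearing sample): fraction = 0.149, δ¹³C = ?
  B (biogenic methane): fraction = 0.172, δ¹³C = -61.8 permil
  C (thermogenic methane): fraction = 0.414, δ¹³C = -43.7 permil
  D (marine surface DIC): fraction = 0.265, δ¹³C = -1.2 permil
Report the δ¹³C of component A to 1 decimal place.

Isotope mass balance: δ_bulk = Σ fᵢ·δᵢ.
-38.0 = 0.149×δ_A + 0.172×(-61.8) + 0.414×(-43.7) + 0.265×(-1.2)
0.149·δ_A = -38.0 − (-29.039) = -8.961
δ_A = -8.961 / 0.149 = -60.14 permil

-60.1 permil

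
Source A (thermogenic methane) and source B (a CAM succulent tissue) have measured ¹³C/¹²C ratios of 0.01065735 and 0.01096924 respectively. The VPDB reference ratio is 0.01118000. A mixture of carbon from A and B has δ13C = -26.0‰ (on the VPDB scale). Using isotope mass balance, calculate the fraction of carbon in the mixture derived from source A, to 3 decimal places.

0.256

δ_A = (0.01065735/0.01118000 − 1)×1000 = (0.953251 − 1)×1000 = -46.749‰
δ_B = (0.01096924/0.01118000 − 1)×1000 = (0.981148 − 1)×1000 = -18.852‰
f_A = (δ_mix − δ_B)/(δ_A − δ_B) = (-26.0 − (-18.852))/(-46.749 − (-18.852))
f_A = -7.148 / -27.897 = 0.2562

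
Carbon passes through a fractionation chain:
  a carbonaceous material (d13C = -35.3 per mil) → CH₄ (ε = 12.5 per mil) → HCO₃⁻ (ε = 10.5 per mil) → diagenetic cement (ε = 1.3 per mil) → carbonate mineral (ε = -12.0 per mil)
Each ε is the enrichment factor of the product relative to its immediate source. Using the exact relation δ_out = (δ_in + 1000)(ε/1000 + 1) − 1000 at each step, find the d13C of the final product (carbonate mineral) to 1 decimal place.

step 1: δ = (-35.30 + 1000)·(12.5/1000 + 1) − 1000 = -23.24 per mil
step 2: δ = (-23.24 + 1000)·(10.5/1000 + 1) − 1000 = -12.99 per mil
step 3: δ = (-12.99 + 1000)·(1.3/1000 + 1) − 1000 = -11.70 per mil
step 4: δ = (-11.70 + 1000)·(-12.0/1000 + 1) − 1000 = -23.56 per mil

-23.6 per mil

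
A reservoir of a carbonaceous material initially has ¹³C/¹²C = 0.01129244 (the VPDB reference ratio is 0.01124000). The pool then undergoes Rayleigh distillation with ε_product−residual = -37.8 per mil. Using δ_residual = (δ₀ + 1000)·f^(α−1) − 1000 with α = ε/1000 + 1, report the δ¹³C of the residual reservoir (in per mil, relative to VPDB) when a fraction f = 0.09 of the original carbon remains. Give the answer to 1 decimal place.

δ₀ = (0.01129244/0.01124000 − 1)×1000 = (1.004665 − 1)×1000 = 4.665 per mil
α − 1 = ε/1000 = -0.0378
f^(α−1) = 0.09^(-0.0378) = 1.095291
δ_res = (4.665 + 1000) × 1.095291 − 1000 = 1100.401 − 1000 = 100.40 per mil

100.4 per mil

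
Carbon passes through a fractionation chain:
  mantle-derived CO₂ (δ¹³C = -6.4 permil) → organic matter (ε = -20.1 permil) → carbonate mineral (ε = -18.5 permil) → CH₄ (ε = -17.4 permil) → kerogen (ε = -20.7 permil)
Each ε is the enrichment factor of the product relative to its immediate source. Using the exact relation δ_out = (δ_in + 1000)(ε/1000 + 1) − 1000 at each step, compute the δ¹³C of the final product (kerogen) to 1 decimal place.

step 1: δ = (-6.40 + 1000)·(-20.1/1000 + 1) − 1000 = -26.37 permil
step 2: δ = (-26.37 + 1000)·(-18.5/1000 + 1) − 1000 = -44.38 permil
step 3: δ = (-44.38 + 1000)·(-17.4/1000 + 1) − 1000 = -61.01 permil
step 4: δ = (-61.01 + 1000)·(-20.7/1000 + 1) − 1000 = -80.45 permil

-80.4 permil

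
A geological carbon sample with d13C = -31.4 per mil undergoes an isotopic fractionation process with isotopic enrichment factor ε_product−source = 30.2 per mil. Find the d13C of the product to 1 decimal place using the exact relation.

-2.1 per mil

Exactly, δ_product = (δ_source + 1000)·(ε/1000 + 1) − 1000.
δ_product = (-31.4 + 1000) × (30.2/1000 + 1) − 1000
δ_product = -2.15 per mil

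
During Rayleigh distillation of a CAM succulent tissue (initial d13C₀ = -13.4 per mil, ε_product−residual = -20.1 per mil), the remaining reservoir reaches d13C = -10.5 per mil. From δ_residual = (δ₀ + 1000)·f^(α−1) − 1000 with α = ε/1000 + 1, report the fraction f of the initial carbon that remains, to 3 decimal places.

α − 1 = ε/1000 = -0.0201
(δ_res + 1000)/(δ₀ + 1000) = (-10.5 + 1000)/(-13.4 + 1000) = 989.5/986.6 = 1.002939
f = 1.002939^(1/-0.0201) = exp(ln(1.002939)/-0.0201) = exp(0.00294/-0.0201)
f = exp(-0.1460) = 0.8641

0.864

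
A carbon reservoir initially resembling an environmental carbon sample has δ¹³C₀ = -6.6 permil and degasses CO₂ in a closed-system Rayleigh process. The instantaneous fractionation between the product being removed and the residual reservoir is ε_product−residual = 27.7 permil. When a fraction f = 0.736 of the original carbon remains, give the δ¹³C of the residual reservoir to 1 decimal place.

-15.0 permil

Rayleigh residual: δ_res = (δ₀ + 1000)·f^(α−1) − 1000
α = ε/1000 + 1 = 1.02770, so α − 1 = 0.02770
f^(α−1) = 0.736^(0.02770) = 0.991545
δ_res = (-6.6 + 1000) × 0.991545 − 1000 = 985.001 − 1000 = -15.00 permil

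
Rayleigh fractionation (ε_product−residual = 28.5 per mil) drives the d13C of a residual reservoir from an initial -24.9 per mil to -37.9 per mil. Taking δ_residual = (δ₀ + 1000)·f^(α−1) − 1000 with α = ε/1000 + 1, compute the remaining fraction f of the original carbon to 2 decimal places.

α − 1 = ε/1000 = 0.0285
(δ_res + 1000)/(δ₀ + 1000) = (-37.9 + 1000)/(-24.9 + 1000) = 962.1/975.1 = 0.986668
f = 0.986668^(1/0.0285) = exp(ln(0.986668)/0.0285) = exp(-0.01342/0.0285)
f = exp(-0.4709) = 0.6244

0.62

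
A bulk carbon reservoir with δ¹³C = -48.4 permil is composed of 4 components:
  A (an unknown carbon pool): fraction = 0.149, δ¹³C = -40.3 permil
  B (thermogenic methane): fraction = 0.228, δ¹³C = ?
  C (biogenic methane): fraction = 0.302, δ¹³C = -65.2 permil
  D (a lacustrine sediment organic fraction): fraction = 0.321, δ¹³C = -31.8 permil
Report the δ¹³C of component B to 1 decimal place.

-54.8 permil

Isotope mass balance: δ_bulk = Σ fᵢ·δᵢ.
-48.4 = 0.149×(-40.3) + 0.228×δ_B + 0.302×(-65.2) + 0.321×(-31.8)
0.228·δ_B = -48.4 − (-35.903) = -12.497
δ_B = -12.497 / 0.228 = -54.81 permil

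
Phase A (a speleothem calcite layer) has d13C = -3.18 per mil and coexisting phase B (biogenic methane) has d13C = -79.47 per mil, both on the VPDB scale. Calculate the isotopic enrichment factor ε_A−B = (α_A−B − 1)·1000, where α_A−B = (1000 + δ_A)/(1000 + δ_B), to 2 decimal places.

82.88 per mil

α_A−B = (1000 + -3.18) / (1000 + -79.47) = 996.82 / 920.53 = 1.082876
ε_A−B = (1.082876 − 1) × 1000 = 82.876 per mil
(The approximation ε ≈ δ_A − δ_B would give 76.29 per mil.)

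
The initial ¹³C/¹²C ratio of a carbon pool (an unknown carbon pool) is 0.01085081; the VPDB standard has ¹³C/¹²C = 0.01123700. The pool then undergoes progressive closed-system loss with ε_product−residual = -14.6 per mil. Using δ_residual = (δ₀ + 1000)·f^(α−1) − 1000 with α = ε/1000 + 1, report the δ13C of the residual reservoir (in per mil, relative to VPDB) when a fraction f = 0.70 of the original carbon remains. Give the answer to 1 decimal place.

δ₀ = (0.01085081/0.01123700 − 1)×1000 = (0.965632 − 1)×1000 = -34.368 per mil
α − 1 = ε/1000 = -0.0146
f^(α−1) = 0.70^(-0.0146) = 1.005221
δ_res = (-34.368 + 1000) × 1.005221 − 1000 = 970.674 − 1000 = -29.33 per mil

-29.3 per mil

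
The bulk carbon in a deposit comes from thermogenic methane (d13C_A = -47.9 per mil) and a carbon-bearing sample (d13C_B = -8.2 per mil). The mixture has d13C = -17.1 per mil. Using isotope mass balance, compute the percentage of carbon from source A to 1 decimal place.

22.4%

δ_mix = f_A·δ_A + (1 − f_A)·δ_B  ⇒  f_A = (δ_mix − δ_B)/(δ_A − δ_B)
f_A = (-17.1 − (-8.2)) / (-47.9 − (-8.2))
f_A = -8.9 / -39.7 = 0.2242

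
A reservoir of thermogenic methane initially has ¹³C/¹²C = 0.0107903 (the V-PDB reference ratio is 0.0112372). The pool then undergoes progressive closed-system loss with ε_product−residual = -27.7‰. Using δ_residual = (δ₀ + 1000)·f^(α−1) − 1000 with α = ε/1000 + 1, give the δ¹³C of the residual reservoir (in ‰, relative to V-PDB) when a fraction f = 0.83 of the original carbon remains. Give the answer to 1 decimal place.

δ₀ = (0.0107903/0.0112372 − 1)×1000 = (0.960230 − 1)×1000 = -39.770‰
α − 1 = ε/1000 = -0.0277
f^(α−1) = 0.83^(-0.0277) = 1.005175
δ_res = (-39.770 + 1000) × 1.005175 − 1000 = 965.199 − 1000 = -34.80‰

-34.8‰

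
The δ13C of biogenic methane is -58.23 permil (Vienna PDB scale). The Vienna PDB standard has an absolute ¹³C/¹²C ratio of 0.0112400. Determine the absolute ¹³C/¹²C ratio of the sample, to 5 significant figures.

R_sample = R_standard × (δ13C/1000 + 1)
R_sample = 0.0112400 × (-58.23/1000 + 1) = 0.0112400 × 0.941770
R_sample = 0.0105855

0.010585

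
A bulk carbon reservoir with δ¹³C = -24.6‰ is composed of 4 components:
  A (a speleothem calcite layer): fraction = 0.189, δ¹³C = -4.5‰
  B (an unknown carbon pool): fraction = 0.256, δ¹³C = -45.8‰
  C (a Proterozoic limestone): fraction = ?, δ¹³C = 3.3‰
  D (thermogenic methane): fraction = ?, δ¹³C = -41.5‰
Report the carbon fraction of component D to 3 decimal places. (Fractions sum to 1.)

Let f_D and f_C be the unknown fractions; fractions sum to 1 so f_D + f_C = 0.555.
Mass balance: Σ fᵢ·δᵢ = δ_bulk ⇒ f_D·(-41.5) + f_C·(3.3) = -24.6 − (-12.575) = -12.025
Substitute f_C = 0.555 − f_D:
f_D·(-41.5 − 3.3) = -12.025 − 0.555×(3.3) = -13.856
f_D = -13.856 / -44.8 = 0.3093

0.309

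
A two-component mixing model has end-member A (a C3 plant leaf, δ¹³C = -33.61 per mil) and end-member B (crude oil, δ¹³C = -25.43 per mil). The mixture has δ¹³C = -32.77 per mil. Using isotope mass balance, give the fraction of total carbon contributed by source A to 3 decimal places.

0.897

δ_mix = f_A·δ_A + (1 − f_A)·δ_B  ⇒  f_A = (δ_mix − δ_B)/(δ_A − δ_B)
f_A = (-32.77 − (-25.43)) / (-33.61 − (-25.43))
f_A = -7.34 / -8.18 = 0.8973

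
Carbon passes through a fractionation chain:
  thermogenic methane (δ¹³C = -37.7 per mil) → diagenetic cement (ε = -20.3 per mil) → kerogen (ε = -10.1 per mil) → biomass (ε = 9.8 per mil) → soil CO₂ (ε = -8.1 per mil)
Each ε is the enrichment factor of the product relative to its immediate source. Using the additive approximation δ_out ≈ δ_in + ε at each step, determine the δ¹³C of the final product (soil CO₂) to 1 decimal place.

step 1: δ ≈ -37.7 + (-20.3) = -58.0 per mil
step 2: δ ≈ -58.0 + (-10.1) = -68.1 per mil
step 3: δ ≈ -68.1 + (9.8) = -58.3 per mil
step 4: δ ≈ -58.3 + (-8.1) = -66.4 per mil

-66.4 per mil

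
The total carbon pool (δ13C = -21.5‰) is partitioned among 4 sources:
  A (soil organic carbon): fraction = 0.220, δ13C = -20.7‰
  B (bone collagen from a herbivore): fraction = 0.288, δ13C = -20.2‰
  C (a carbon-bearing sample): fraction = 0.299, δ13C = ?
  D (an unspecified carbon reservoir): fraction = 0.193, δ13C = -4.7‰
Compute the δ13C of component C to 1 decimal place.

Isotope mass balance: δ_bulk = Σ fᵢ·δᵢ.
-21.5 = 0.220×(-20.7) + 0.288×(-20.2) + 0.299×δ_C + 0.193×(-4.7)
0.299·δ_C = -21.5 − (-11.279) = -10.221
δ_C = -10.221 / 0.299 = -34.18‰

-34.2‰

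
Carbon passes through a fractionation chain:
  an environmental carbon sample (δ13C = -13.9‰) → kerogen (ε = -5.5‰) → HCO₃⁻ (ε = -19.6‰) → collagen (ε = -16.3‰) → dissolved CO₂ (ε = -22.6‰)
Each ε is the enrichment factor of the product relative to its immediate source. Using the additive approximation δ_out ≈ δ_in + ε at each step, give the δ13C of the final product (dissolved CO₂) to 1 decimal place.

step 1: δ ≈ -13.9 + (-5.5) = -19.4‰
step 2: δ ≈ -19.4 + (-19.6) = -39.0‰
step 3: δ ≈ -39.0 + (-16.3) = -55.3‰
step 4: δ ≈ -55.3 + (-22.6) = -77.9‰

-77.9‰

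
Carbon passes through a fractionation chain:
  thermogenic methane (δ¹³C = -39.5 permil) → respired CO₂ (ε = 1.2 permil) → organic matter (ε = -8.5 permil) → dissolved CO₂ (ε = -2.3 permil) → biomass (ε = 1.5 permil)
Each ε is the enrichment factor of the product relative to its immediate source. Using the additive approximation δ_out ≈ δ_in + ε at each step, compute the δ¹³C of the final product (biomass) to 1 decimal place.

step 1: δ ≈ -39.5 + (1.2) = -38.3 permil
step 2: δ ≈ -38.3 + (-8.5) = -46.8 permil
step 3: δ ≈ -46.8 + (-2.3) = -49.1 permil
step 4: δ ≈ -49.1 + (1.5) = -47.6 permil

-47.6 permil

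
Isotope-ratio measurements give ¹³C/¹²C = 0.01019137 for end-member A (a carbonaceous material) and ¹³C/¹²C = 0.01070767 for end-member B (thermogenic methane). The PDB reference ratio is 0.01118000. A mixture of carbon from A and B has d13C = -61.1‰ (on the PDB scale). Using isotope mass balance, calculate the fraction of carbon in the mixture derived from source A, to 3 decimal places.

0.408

δ_A = (0.01019137/0.01118000 − 1)×1000 = (0.911572 − 1)×1000 = -88.428‰
δ_B = (0.01070767/0.01118000 − 1)×1000 = (0.957752 − 1)×1000 = -42.248‰
f_A = (δ_mix − δ_B)/(δ_A − δ_B) = (-61.1 − (-42.248))/(-88.428 − (-42.248))
f_A = -18.852 / -46.181 = 0.4082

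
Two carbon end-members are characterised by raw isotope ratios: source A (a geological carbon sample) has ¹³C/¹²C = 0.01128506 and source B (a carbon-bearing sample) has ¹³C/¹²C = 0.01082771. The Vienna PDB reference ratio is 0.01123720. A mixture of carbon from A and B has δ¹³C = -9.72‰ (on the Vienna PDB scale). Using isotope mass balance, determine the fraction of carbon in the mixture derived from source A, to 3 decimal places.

δ_A = (0.01128506/0.01123720 − 1)×1000 = (1.004259 − 1)×1000 = 4.259‰
δ_B = (0.01082771/0.01123720 − 1)×1000 = (0.963559 − 1)×1000 = -36.441‰
f_A = (δ_mix − δ_B)/(δ_A − δ_B) = (-9.72 − (-36.441))/(4.259 − (-36.441))
f_A = 26.721 / 40.700 = 0.6565

0.657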